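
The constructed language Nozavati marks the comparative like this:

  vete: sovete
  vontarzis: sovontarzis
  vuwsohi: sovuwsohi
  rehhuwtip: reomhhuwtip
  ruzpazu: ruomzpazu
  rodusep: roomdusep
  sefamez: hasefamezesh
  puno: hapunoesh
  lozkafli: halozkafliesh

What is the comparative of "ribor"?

vuwsohi and lozkafli both end in -i yet inflect differently (sovuwsohi, halozkafliesh), so the final letter is not what conditions the rule; the first letter is.
"ribor" begins with r-. The stems beginning with r- (rehhuwtip → reomhhuwtip, ruzpazu → ruomzpazu, rodusep → roomdusep) insert -om- after the first vowel.
So ribor → riombor.

riombor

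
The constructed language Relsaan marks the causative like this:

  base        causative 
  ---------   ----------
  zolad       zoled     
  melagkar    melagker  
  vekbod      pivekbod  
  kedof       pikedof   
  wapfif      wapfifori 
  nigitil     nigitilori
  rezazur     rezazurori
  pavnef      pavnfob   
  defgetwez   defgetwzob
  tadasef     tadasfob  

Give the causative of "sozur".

sozurori

zolad and vekbod both end in -d yet inflect differently (zoled, pivekbod), so the final letter is not what conditions the rule; the last vowel is.
"sozur" has last vowel 'u'. The one such stem in the data (rezazur → rezazurori) adds -ori, so the same rule applies.
So sozur → sozurori.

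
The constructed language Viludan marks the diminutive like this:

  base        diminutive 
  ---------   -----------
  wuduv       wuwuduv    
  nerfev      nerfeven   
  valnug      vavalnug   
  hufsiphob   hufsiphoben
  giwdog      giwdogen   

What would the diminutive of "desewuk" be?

"desewuk" has last vowel 'u'. The stems whose last vowel is 'u' (wuduv → wuwuduv, valnug → vavalnug) repeat the first consonant+vowel as a prefix.
The other pattern: stems whose last vowel is 'e' or 'o' add -en.
So desewuk → dedesewuk.

dedesewuk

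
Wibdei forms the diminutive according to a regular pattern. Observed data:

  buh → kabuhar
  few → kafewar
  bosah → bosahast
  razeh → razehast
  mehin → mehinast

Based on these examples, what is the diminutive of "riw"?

kariwar

buh and bosah both end in -h yet inflect differently (kabuhar, bosahast), so the final letter is not what conditions the rule; the number of vowels is.
"riw" has 1 vowel. The stems with 1 vowel (buh → kabuhar, few → kafewar) add ka- … -ar around the stem.
So riw → kariwar.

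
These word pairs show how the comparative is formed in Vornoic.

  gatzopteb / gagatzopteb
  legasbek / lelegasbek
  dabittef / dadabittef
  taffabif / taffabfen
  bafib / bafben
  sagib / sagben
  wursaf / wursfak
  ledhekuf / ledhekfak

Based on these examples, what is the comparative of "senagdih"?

senagdhen

dabittef and taffabif both end in -f yet inflect differently (dadabittef, taffabfen), so the final letter is not what conditions the rule; the last vowel is.
"senagdih" has last vowel 'i'. The stems whose last vowel is 'i' (taffabif → taffabfen, bafib → bafben, sagib → sagben) delete the last vowel and add -en.
So senagdih → senagdhen.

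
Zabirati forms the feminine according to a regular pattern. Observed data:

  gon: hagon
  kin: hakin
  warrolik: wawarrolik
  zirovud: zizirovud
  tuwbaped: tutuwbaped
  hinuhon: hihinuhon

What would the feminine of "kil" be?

hakil

"kil" has 1 vowel. The stems with 1 vowel (gon → hagon, kin → hakin) add the prefix ha-.
The other pattern: stems with 3 vowels repeat the first consonant+vowel as a prefix.
So kil → hakil.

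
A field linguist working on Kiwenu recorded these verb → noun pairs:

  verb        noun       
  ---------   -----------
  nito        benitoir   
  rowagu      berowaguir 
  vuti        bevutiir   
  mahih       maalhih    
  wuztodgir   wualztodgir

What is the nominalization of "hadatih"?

"hadatih" ends in a consonant. The stems ending in a consonant (mahih → maalhih, wuztodgir → wualztodgir) insert -al- after the first vowel.
The other pattern: stems ending in a vowel add be- … -ir around the stem.
So hadatih → haaldatih.

haaldatih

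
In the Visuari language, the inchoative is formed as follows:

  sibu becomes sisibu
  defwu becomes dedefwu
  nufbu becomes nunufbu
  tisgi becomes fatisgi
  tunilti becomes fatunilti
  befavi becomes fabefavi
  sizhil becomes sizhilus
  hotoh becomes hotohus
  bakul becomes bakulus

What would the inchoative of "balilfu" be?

tisgi and sizhil both have last vowel 'i' yet inflect differently (fatisgi, sizhilus), so the last vowel is not what conditions the rule; the final letter is.
"balilfu" ends in -u. The stems ending in -u (sibu → sisibu, defwu → dedefwu, nufbu → nunufbu) repeat the first consonant+vowel as a prefix.
The other patterns: stems ending in -i add the prefix fa-; stems ending in -h or -l add -us.
So balilfu → babalilfu.

babalilfu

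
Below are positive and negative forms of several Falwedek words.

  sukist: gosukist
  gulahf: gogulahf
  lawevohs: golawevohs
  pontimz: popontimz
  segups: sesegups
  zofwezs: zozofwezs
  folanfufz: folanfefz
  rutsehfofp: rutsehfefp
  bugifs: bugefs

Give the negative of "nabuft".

lawevohs and bugifs both end in -s yet inflect differently (golawevohs, bugefs), so the final letter is not what conditions the rule; the second-to-last letter is.
"nabuft" has second-to-last letter 'f'. The stems whose second-to-last letter is 'f' (rutsehfofp → rutsehfefp, folanfufz → folanfefz, bugifs → bugefs) change the last vowel to 'e'.
The other patterns: stems whose second-to-last letter is 'h' or 's' add the prefix go-; stems whose second-to-last letter is 'm', 'p' or 'z' repeat the first consonant+vowel as a prefix.
So nabuft → nabeft.

nabeft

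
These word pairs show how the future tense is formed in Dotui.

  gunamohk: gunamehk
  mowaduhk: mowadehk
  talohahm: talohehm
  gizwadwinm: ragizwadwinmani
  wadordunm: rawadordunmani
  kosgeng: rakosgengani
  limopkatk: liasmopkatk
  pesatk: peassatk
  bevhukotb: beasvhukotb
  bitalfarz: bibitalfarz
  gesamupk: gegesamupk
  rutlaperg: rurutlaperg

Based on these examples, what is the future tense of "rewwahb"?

rewwehb

talohahm and gizwadwinm both end in -m yet inflect differently (talohehm, ragizwadwinmani), so the final letter is not what conditions the rule; the second-to-last letter is.
"rewwahb" has second-to-last letter 'h'. The stems whose second-to-last letter is 'h' (gunamohk → gunamehk, mowaduhk → mowadehk, talohahm → talohehm) change the last vowel to 'e'.
The other patterns: stems whose second-to-last letter is 'n' add ra- … -ani around the stem; stems whose second-to-last letter is 't' insert -as- after the first vowel; stems whose second-to-last letter is 'p' or 'r' repeat the first consonant+vowel as a prefix.
So rewwahb → rewwehb.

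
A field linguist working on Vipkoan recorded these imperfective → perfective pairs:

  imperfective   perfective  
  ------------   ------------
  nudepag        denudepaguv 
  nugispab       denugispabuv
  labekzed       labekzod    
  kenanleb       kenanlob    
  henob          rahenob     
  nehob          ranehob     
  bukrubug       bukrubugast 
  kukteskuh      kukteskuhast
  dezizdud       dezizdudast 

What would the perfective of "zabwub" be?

nugispab and kenanleb both end in -b yet inflect differently (denugispabuv, kenanlob), so the final letter is not what conditions the rule; the last vowel is.
"zabwub" has last vowel 'u'. The stems whose last vowel is 'u' (bukrubug → bukrubugast, kukteskuh → kukteskuhast, dezizdud → dezizdudast) add -ast.
The other patterns: stems whose last vowel is 'a' add de- … -uv around the stem; stems whose last vowel is 'e' change the last vowel to 'o'; stems whose last vowel is 'o' add the prefix ra-.
So zabwub → zabwubast.

zabwubast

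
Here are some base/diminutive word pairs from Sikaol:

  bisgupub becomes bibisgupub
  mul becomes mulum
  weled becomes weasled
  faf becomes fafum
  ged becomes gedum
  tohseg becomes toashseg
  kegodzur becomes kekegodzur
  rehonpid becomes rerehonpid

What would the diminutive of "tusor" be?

tuassor

ged and weled both end in -d yet inflect differently (gedum, weasled), so the final letter is not what conditions the rule; the number of vowels is.
"tusor" has 2 vowels. The stems with 2 vowels (weled → weasled, tohseg → toashseg) insert -as- after the first vowel.
The other patterns: stems with 1 vowel add -um; stems with 3 vowels repeat the first consonant+vowel as a prefix.
So tusor → tuassor.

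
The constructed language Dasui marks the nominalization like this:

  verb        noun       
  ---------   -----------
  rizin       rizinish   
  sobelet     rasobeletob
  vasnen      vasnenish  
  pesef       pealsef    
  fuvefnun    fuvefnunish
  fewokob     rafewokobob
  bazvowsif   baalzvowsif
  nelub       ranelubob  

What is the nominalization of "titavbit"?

vasnen and pesef both have last vowel 'e' yet inflect differently (vasnenish, pealsef), so the last vowel is not what conditions the rule; the final letter is.
"titavbit" ends in -t. The one such stem in the data (sobelet → rasobeletob) adds ra- … -ob around the stem, so the same rule applies.
So titavbit → ratitavbitob.

ratitavbitob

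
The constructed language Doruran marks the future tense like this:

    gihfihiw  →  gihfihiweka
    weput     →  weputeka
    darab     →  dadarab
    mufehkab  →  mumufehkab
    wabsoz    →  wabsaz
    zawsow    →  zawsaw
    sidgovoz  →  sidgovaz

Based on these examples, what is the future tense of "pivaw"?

pipivaw

"pivaw" has last vowel 'a'. The stems whose last vowel is 'a' (darab → dadarab, mufehkab → mumufehkab) repeat the first consonant+vowel as a prefix.
So pivaw → pipivaw.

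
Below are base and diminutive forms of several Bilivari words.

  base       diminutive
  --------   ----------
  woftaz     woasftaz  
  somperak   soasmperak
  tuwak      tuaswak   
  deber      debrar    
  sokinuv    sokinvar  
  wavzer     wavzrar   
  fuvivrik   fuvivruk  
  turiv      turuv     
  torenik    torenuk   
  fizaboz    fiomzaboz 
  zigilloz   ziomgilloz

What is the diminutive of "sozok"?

soomzok

somperak and fuvivrik both end in -k yet inflect differently (soasmperak, fuvivruk), so the final letter is not what conditions the rule; the last vowel is.
"sozok" has last vowel 'o'. The stems whose last vowel is 'o' (fizaboz → fiomzaboz, zigilloz → ziomgilloz) insert -om- after the first vowel.
So sozok → soomzok.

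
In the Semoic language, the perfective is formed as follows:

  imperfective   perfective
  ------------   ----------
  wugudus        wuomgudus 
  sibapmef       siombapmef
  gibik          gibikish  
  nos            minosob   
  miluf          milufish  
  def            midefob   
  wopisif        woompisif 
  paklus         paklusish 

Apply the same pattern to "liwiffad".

"liwiffad" has 3 vowels. The stems with 3 vowels (wopisif → woompisif, sibapmef → siombapmef, wugudus → wuomgudus) insert -om- after the first vowel.
The other patterns: stems with 1 vowel add mi- … -ob around the stem; stems with 2 vowels add -ish.
So liwiffad → liomwiffad.

liomwiffad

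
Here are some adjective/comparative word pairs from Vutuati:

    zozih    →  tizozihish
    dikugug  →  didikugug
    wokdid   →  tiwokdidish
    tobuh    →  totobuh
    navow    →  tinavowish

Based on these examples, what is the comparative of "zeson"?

tizesonish

tobuh and zozih both end in -h yet inflect differently (totobuh, tizozihish), so the final letter is not what conditions the rule; the last vowel is.
"zeson" has last vowel 'o'. The one such stem in the data (navow → tinavowish) adds ti- … -ish around the stem, so the same rule applies.
The other pattern: stems whose last vowel is 'u' repeat the first consonant+vowel as a prefix.
So zeson → tizesonish.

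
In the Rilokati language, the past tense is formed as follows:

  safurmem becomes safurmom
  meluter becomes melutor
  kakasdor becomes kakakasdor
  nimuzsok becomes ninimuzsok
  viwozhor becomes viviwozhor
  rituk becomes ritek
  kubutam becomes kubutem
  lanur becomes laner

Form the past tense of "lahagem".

meluter and kakasdor both end in -r yet inflect differently (melutor, kakakasdor), so the final letter is not what conditions the rule; the last vowel is.
"lahagem" has last vowel 'e'. The stems whose last vowel is 'e' (safurmem → safurmom, meluter → melutor) change the last vowel to 'o'.
So lahagem → lahagom.

lahagom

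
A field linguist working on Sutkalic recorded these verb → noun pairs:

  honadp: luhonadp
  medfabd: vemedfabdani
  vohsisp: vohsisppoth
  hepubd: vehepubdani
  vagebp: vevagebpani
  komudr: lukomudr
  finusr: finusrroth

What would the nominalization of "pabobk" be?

vagebp and honadp both end in -p yet inflect differently (vevagebpani, luhonadp), so the final letter is not what conditions the rule; the second-to-last letter is.
"pabobk" has second-to-last letter 'b'. The stems whose second-to-last letter is 'b' (hepubd → vehepubdani, medfabd → vemedfabdani, vagebp → vevagebpani) add ve- … -ani around the stem.
So pabobk → vepabobkani.

vepabobkani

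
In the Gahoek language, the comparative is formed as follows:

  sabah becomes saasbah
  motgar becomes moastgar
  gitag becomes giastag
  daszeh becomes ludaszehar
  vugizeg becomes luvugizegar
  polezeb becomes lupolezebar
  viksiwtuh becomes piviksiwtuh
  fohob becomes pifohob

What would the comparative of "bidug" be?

"bidug" has last vowel 'u'. The one such stem in the data (viksiwtuh → piviksiwtuh) adds the prefix pi-, so the same rule applies.
The other patterns: stems whose last vowel is 'a' insert -as- after the first vowel; stems whose last vowel is 'e' add lu- … -ar around the stem.
So bidug → pibidug.

pibidug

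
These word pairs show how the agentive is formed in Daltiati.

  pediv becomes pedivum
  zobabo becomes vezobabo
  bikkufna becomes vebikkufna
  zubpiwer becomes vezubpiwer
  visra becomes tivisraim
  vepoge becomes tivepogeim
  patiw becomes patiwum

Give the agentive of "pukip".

"pukip" begins with p-. The stems beginning with p- (patiw → patiwum, pediv → pedivum) add -um.
So pukip → pukipum.

pukipum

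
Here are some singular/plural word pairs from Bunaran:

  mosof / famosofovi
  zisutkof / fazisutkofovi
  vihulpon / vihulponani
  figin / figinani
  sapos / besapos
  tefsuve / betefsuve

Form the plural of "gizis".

mosof and vihulpon both have last vowel 'o' yet inflect differently (famosofovi, vihulponani), so the last vowel is not what conditions the rule; the final letter is.
"gizis" ends in -s. The one such stem in the data (sapos → besapos) adds the prefix be-, so the same rule applies.
The other patterns: stems ending in -f add fa- … -ovi around the stem; stems ending in -n add -ani.
So gizis → begizis.

begizis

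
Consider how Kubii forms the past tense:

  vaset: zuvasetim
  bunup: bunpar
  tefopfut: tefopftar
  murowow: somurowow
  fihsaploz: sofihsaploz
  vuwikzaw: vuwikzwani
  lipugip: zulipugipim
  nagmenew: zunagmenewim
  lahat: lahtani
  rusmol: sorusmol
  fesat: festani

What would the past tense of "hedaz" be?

hedzani

fesat and vaset both end in -t yet inflect differently (festani, zuvasetim), so the final letter is not what conditions the rule; the last vowel is.
"hedaz" has last vowel 'a'. The stems whose last vowel is 'a' (fesat → festani, vuwikzaw → vuwikzwani, lahat → lahtani) delete the last vowel and add -ani.
So hedaz → hedzani.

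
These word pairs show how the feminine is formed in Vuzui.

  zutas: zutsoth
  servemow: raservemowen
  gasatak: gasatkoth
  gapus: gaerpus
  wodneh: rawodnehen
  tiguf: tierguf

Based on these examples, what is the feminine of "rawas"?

zutas and gapus both end in -s yet inflect differently (zutsoth, gaerpus), so the final letter is not what conditions the rule; the last vowel is.
"rawas" has last vowel 'a'. The stems whose last vowel is 'a' (gasatak → gasatkoth, zutas → zutsoth) delete the last vowel and add -oth.
So rawas → rawsoth.

rawsoth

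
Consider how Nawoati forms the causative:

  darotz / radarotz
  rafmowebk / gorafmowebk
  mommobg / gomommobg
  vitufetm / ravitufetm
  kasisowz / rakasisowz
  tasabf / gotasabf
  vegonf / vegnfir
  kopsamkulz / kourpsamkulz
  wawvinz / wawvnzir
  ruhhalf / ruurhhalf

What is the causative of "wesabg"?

vegonf and tasabf both end in -f yet inflect differently (vegnfir, gotasabf), so the final letter is not what conditions the rule; the second-to-last letter is.
"wesabg" has second-to-last letter 'b'. The stems whose second-to-last letter is 'b' (tasabf → gotasabf, rafmowebk → gorafmowebk, mommobg → gomommobg) add the prefix go-.
So wesabg → gowesabg.

gowesabg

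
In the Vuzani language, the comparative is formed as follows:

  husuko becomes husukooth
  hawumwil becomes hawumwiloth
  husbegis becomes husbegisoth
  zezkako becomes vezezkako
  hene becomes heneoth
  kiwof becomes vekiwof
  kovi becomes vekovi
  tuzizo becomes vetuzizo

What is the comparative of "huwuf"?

husuko and tuzizo both end in -o yet inflect differently (husukooth, vetuzizo), so the final letter is not what conditions the rule; the first letter is.
"huwuf" begins with h-. The stems beginning with h- (husuko → husukooth, hene → heneoth, husbegis → husbegisoth) add -oth.
The other pattern: stems beginning with k-, t- or z- add the prefix ve-.
So huwuf → huwufoth.

huwufoth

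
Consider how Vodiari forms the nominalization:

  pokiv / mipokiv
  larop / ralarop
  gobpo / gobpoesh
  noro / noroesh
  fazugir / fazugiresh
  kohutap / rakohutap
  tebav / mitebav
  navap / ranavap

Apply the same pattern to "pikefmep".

rapikefmep

navap and tebav both have last vowel 'a' yet inflect differently (ranavap, mitebav), so the last vowel is not what conditions the rule; the final letter is.
"pikefmep" ends in -p. The stems ending in -p (larop → ralarop, navap → ranavap, kohutap → rakohutap) add the prefix ra-.
So pikefmep → rapikefmep.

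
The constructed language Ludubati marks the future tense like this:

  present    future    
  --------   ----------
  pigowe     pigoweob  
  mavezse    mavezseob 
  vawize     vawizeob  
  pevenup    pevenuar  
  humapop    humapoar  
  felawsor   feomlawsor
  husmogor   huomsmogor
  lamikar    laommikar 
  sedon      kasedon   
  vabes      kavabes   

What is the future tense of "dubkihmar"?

duombkihmar

humapop and felawsor both have last vowel 'o' yet inflect differently (humapoar, feomlawsor), so the last vowel is not what conditions the rule; the final letter is.
"dubkihmar" ends in -r. The stems ending in -r (felawsor → feomlawsor, husmogor → huomsmogor, lamikar → laommikar) insert -om- after the first vowel.
So dubkihmar → duombkihmar.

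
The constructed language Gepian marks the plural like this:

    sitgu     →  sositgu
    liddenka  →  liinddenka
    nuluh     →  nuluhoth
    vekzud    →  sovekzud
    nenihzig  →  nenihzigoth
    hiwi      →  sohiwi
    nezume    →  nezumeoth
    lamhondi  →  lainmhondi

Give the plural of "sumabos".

sosumabos

"sumabos" begins with s-. The one such stem in the data (sitgu → sositgu) adds the prefix so-, so the same rule applies.
So sumabos → sosumabos.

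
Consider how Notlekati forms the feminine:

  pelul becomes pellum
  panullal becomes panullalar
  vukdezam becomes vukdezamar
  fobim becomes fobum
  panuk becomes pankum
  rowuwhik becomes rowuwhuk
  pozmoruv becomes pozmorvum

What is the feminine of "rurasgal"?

rurasgalar

pelul and panullal both end in -l yet inflect differently (pellum, panullalar), so the final letter is not what conditions the rule; the last vowel is.
"rurasgal" has last vowel 'a'. The stems whose last vowel is 'a' (vukdezam → vukdezamar, panullal → panullalar) add -ar.
So rurasgal → rurasgalar.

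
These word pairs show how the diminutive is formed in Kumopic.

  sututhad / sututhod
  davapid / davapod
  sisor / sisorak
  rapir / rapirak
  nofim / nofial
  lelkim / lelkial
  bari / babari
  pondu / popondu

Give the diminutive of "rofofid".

davapid and rapir both have last vowel 'i' yet inflect differently (davapod, rapirak), so the last vowel is not what conditions the rule; the final letter is.
"rofofid" ends in -d. The stems ending in -d (sututhad → sututhod, davapid → davapod) change the last vowel to 'o'.
The other patterns: stems ending in -r add -ak; stems ending in -m drop the final letter and add -al; stems ending in -i or -u repeat the first consonant+vowel as a prefix.
So rofofid → rofofod.

rofofod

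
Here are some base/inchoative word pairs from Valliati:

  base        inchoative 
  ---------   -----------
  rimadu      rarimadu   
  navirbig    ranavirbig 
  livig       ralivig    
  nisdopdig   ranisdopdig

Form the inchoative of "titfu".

ratitfu

Every pair shown (rimadu → rarimadu, navirbig → ranavirbig, livig → ralivig, …) follows the same rule: add the prefix ra-.
So titfu → ratitfu.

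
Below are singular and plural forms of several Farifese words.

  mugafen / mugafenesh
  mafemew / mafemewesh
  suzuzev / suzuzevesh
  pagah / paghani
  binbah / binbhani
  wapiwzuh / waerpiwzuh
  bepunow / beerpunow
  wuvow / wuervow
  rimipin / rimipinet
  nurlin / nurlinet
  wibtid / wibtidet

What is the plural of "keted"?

ketedesh

pagah and wapiwzuh both end in -h yet inflect differently (paghani, waerpiwzuh), so the final letter is not what conditions the rule; the last vowel is.
"keted" has last vowel 'e'. The stems whose last vowel is 'e' (mugafen → mugafenesh, mafemew → mafemewesh, suzuzev → suzuzevesh) add -esh.
So keted → ketedesh.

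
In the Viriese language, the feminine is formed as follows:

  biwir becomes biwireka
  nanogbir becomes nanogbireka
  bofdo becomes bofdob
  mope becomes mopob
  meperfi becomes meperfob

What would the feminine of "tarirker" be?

"tarirker" ends in a consonant. The stems ending in a consonant (biwir → biwireka, nanogbir → nanogbireka) add -eka.
So tarirker → tarirkereka.

tarirkereka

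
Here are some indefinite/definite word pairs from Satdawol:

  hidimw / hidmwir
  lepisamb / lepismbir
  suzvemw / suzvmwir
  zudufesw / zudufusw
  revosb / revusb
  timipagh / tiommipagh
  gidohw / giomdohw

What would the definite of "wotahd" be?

hidimw and zudufesw both end in -w yet inflect differently (hidmwir, zudufusw), so the final letter is not what conditions the rule; the second-to-last letter is.
"wotahd" has second-to-last letter 'h'. The one such stem in the data (gidohw → giomdohw) inserts -om- after the first vowel (as does timipagh), so the same rule applies.
The other patterns: stems whose second-to-last letter is 'm' delete the last vowel and add -ir; stems whose second-to-last letter is 's' change the last vowel to 'u'.
So wotahd → woomtahd.

woomtahd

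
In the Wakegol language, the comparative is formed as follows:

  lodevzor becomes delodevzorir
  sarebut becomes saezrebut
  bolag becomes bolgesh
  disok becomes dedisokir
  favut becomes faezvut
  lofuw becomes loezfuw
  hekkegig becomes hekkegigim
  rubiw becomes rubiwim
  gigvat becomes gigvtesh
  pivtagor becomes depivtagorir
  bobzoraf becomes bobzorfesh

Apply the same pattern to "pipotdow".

depipotdowir

"pipotdow" has last vowel 'o'. The stems whose last vowel is 'o' (pivtagor → depivtagorir, lodevzor → delodevzorir, disok → dedisokir) add de- … -ir around the stem.
So pipotdow → depipotdowir.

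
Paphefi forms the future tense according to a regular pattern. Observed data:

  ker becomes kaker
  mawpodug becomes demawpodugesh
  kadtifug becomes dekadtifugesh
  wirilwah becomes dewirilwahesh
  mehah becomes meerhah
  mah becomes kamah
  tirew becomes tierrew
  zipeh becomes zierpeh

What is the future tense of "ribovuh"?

deribovuhesh

mah and zipeh both end in -h yet inflect differently (kamah, zierpeh), so the final letter is not what conditions the rule; the number of vowels is.
"ribovuh" has 3 vowels. The stems with 3 vowels (mawpodug → demawpodugesh, wirilwah → dewirilwahesh, kadtifug → dekadtifugesh) add de- … -esh around the stem.
The other patterns: stems with 1 vowel add the prefix ka-; stems with 2 vowels insert -er- after the first vowel.
So ribovuh → deribovuhesh.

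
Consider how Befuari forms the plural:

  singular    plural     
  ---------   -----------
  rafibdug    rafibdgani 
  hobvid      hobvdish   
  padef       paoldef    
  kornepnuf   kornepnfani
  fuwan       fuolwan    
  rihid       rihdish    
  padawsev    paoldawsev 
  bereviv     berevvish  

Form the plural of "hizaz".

hiolzaz

kornepnuf and padef both end in -f yet inflect differently (kornepnfani, paoldef), so the final letter is not what conditions the rule; the last vowel is.
"hizaz" has last vowel 'a'. The one such stem in the data (fuwan → fuolwan) inserts -ol- after the first vowel (as do padef, padawsev), so the same rule applies.
The other patterns: stems whose last vowel is 'i' delete the last vowel and add -ish; stems whose last vowel is 'u' delete the last vowel and add -ani.
So hizaz → hiolzaz.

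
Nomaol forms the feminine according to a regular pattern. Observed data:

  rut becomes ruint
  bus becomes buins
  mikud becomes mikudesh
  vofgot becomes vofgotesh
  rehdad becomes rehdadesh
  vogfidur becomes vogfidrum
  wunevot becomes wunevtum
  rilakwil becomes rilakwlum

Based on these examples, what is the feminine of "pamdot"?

pamdotesh

rut and vofgot both end in -t yet inflect differently (ruint, vofgotesh), so the final letter is not what conditions the rule; the number of vowels is.
"pamdot" has 2 vowels. The stems with 2 vowels (mikud → mikudesh, vofgot → vofgotesh, rehdad → rehdadesh) add -esh.
So pamdot → pamdotesh.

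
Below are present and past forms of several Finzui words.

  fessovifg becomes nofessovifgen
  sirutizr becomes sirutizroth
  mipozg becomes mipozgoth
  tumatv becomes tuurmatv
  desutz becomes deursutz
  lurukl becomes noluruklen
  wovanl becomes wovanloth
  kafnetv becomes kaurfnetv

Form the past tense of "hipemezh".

mipozg and fessovifg both end in -g yet inflect differently (mipozgoth, nofessovifgen), so the final letter is not what conditions the rule; the second-to-last letter is.
"hipemezh" has second-to-last letter 'z'. The stems whose second-to-last letter is 'z' (mipozg → mipozgoth, sirutizr → sirutizroth) add -oth.
The other patterns: stems whose second-to-last letter is 't' insert -ur- after the first vowel; stems whose second-to-last letter is 'f' or 'k' add no- … -en around the stem.
So hipemezh → hipemezhoth.

hipemezhoth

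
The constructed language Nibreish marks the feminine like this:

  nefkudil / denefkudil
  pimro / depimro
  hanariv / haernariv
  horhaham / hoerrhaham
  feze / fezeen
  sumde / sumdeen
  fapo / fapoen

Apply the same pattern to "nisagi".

pimro and fapo both end in -o yet inflect differently (depimro, fapoen), so the final letter is not what conditions the rule; the first letter is.
"nisagi" begins with n-. The one such stem in the data (nefkudil → denefkudil) adds the prefix de-, so the same rule applies.
The other patterns: stems beginning with h- insert -er- after the first vowel; stems beginning with f- or s- add -en.
So nisagi → denisagi.

denisagi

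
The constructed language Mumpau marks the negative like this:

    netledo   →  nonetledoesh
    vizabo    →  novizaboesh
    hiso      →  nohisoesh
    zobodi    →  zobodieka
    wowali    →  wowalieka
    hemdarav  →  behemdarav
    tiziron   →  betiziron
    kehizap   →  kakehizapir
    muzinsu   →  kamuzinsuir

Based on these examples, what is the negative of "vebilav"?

bevebilav

netledo and tiziron both have last vowel 'o' yet inflect differently (nonetledoesh, betiziron), so the last vowel is not what conditions the rule; the final letter is.
"vebilav" ends in -v. The one such stem in the data (hemdarav → behemdarav) adds the prefix be-, so the same rule applies.
So vebilav → bevebilav.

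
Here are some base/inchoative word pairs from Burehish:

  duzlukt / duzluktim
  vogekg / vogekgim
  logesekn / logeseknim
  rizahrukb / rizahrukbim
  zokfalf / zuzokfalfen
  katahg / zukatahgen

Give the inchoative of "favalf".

vogekg and katahg both end in -g yet inflect differently (vogekgim, zukatahgen), so the final letter is not what conditions the rule; the second-to-last letter is.
"favalf" has second-to-last letter 'l'. The one such stem in the data (zokfalf → zuzokfalfen) adds zu- … -en around the stem, so the same rule applies.
The other pattern: stems whose second-to-last letter is 'k' add -im.
So favalf → zufavalfen.

zufavalfen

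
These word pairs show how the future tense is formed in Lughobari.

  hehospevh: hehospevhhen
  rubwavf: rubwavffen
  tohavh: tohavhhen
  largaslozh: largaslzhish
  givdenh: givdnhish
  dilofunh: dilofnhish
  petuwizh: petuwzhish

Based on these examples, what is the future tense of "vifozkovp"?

vifozkovppen

hehospevh and largaslozh both end in -h yet inflect differently (hehospevhhen, largaslzhish), so the final letter is not what conditions the rule; the second-to-last letter is.
"vifozkovp" has second-to-last letter 'v'. The stems whose second-to-last letter is 'v' (hehospevh → hehospevhhen, rubwavf → rubwavffen, tohavh → tohavhhen) double the final consonant and add -en.
So vifozkovp → vifozkovppen.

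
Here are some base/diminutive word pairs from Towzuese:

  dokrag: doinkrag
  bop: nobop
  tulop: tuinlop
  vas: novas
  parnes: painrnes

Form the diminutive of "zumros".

vas and parnes both end in -s yet inflect differently (novas, painrnes), so the final letter is not what conditions the rule; the number of vowels is.
"zumros" has 2 vowels. The stems with 2 vowels (dokrag → doinkrag, parnes → painrnes, tulop → tuinlop) insert -in- after the first vowel.
The other pattern: stems with 1 vowel add the prefix no-.
So zumros → zuinmros.

zuinmros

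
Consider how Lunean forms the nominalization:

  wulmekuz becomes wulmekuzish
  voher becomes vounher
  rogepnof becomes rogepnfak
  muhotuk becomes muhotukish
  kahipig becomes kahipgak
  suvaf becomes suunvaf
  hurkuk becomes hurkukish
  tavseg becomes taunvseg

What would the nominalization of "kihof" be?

kihfak

tavseg and kahipig both end in -g yet inflect differently (taunvseg, kahipgak), so the final letter is not what conditions the rule; the last vowel is.
"kihof" has last vowel 'o'. The one such stem in the data (rogepnof → rogepnfak) deletes the last vowel and adds -ak (as does kahipig), so the same rule applies.
The other patterns: stems whose last vowel is 'a' or 'e' insert -un- after the first vowel; stems whose last vowel is 'u' add -ish.
So kihof → kihfak.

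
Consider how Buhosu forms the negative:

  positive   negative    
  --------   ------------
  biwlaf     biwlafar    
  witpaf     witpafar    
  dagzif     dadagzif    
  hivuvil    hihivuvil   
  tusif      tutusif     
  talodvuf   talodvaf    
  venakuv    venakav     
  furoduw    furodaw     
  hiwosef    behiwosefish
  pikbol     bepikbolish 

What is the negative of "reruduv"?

"reruduv" has last vowel 'u'. The stems whose last vowel is 'u' (talodvuf → talodvaf, venakuv → venakav, furoduw → furodaw) change the last vowel to 'a'.
The other patterns: stems whose last vowel is 'a' add -ar; stems whose last vowel is 'i' repeat the first consonant+vowel as a prefix; stems whose last vowel is 'e' or 'o' add be- … -ish around the stem.
So reruduv → rerudav.

rerudav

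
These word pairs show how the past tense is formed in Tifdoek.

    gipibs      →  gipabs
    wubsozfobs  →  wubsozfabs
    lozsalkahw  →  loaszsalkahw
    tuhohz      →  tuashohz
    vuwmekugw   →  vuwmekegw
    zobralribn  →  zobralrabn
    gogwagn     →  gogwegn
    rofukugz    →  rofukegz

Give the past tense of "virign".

zobralribn and gogwagn both end in -n yet inflect differently (zobralrabn, gogwegn), so the final letter is not what conditions the rule; the second-to-last letter is.
"virign" has second-to-last letter 'g'. The stems whose second-to-last letter is 'g' (vuwmekugw → vuwmekegw, rofukugz → rofukegz, gogwagn → gogwegn) change the last vowel to 'e'.
The other patterns: stems whose second-to-last letter is 'b' change the last vowel to 'a'; stems whose second-to-last letter is 'h' insert -as- after the first vowel.
So virign → viregn.

viregn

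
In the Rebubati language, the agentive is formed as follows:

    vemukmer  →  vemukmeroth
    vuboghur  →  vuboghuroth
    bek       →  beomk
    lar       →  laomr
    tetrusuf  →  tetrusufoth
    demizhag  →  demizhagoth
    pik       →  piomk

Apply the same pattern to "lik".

liomk

lar and vuboghur both end in -r yet inflect differently (laomr, vuboghuroth), so the final letter is not what conditions the rule; the number of vowels is.
"lik" has 1 vowel. The stems with 1 vowel (lar → laomr, bek → beomk, pik → piomk) insert -om- after the first vowel.
The other pattern: stems with 3 vowels add -oth.
So lik → liomk.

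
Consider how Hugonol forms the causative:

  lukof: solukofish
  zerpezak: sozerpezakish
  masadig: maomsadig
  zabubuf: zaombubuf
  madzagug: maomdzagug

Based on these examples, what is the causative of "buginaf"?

lukof and zabubuf both end in -f yet inflect differently (solukofish, zaombubuf), so the final letter is not what conditions the rule; the last vowel is.
"buginaf" has last vowel 'a'. The one such stem in the data (zerpezak → sozerpezakish) adds so- … -ish around the stem, so the same rule applies.
The other pattern: stems whose last vowel is 'i' or 'u' insert -om- after the first vowel.
So buginaf → sobuginafish.

sobuginafish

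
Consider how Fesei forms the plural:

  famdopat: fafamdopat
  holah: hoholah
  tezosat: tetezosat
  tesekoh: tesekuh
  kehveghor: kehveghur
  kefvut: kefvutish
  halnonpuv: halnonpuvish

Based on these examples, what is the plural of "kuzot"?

kuzut

holah and tesekoh both end in -h yet inflect differently (hoholah, tesekuh), so the final letter is not what conditions the rule; the last vowel is.
"kuzot" has last vowel 'o'. The stems whose last vowel is 'o' (tesekoh → tesekuh, kehveghor → kehveghur) change the last vowel to 'u'.
So kuzot → kuzut.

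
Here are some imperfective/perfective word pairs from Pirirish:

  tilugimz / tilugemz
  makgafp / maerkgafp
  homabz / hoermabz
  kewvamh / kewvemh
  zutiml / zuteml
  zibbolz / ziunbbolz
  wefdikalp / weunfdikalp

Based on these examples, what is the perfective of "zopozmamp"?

zopozmemp

zibbolz and tilugimz both end in -z yet inflect differently (ziunbbolz, tilugemz), so the final letter is not what conditions the rule; the second-to-last letter is.
"zopozmamp" has second-to-last letter 'm'. The stems whose second-to-last letter is 'm' (zutiml → zuteml, kewvamh → kewvemh, tilugimz → tilugemz) change the last vowel to 'e'.
So zopozmamp → zopozmemp.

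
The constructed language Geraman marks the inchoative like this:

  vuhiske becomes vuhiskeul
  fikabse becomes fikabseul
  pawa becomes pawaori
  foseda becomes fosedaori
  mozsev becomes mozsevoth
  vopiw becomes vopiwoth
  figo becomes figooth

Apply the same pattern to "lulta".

lultaori

vuhiske and mozsev both have last vowel 'e' yet inflect differently (vuhiskeul, mozsevoth), so the last vowel is not what conditions the rule; the final letter is.
"lulta" ends in -a. The stems ending in -a (pawa → pawaori, foseda → fosedaori) add -ori.
So lulta → lultaori.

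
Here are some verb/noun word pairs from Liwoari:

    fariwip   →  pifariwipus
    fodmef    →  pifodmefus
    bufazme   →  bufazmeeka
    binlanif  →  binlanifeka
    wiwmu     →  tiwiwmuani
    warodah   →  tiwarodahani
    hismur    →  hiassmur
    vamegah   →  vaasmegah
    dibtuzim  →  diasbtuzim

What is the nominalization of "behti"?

behtieka

"behti" begins with b-. The stems beginning with b- (bufazme → bufazmeeka, binlanif → binlanifeka) add -eka.
So behti → behtieka.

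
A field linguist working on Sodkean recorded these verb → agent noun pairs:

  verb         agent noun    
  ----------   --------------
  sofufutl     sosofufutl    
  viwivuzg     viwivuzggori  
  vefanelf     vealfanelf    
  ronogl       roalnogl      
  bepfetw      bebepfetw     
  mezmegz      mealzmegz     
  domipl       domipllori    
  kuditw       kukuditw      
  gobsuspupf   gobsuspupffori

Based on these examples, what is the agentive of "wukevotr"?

ronogl and sofufutl both end in -l yet inflect differently (roalnogl, sosofufutl), so the final letter is not what conditions the rule; the second-to-last letter is.
"wukevotr" has second-to-last letter 't'. The stems whose second-to-last letter is 't' (kuditw → kukuditw, bepfetw → bebepfetw, sofufutl → sosofufutl) repeat the first consonant+vowel as a prefix.
The other patterns: stems whose second-to-last letter is 'g' or 'l' insert -al- after the first vowel; stems whose second-to-last letter is 'p' or 'z' double the final consonant and add -ori.
So wukevotr → wuwukevotr.

wuwukevotr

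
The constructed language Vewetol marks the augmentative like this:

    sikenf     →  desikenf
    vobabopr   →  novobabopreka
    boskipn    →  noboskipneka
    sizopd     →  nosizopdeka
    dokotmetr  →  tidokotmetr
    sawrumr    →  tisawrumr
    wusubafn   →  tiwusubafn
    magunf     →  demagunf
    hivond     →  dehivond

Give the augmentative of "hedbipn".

sizopd and hivond both end in -d yet inflect differently (nosizopdeka, dehivond), so the final letter is not what conditions the rule; the second-to-last letter is.
"hedbipn" has second-to-last letter 'p'. The stems whose second-to-last letter is 'p' (vobabopr → novobabopreka, boskipn → noboskipneka, sizopd → nosizopdeka) add no- … -eka around the stem.
So hedbipn → nohedbipneka.

nohedbipneka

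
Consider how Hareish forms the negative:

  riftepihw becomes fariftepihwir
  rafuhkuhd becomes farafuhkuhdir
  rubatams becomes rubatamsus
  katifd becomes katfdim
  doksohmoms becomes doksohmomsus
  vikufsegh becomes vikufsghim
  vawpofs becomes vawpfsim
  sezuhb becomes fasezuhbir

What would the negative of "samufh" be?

rafuhkuhd and katifd both end in -d yet inflect differently (farafuhkuhdir, katfdim), so the final letter is not what conditions the rule; the second-to-last letter is.
"samufh" has second-to-last letter 'f'. The stems whose second-to-last letter is 'f' (katifd → katfdim, vawpofs → vawpfsim) delete the last vowel and add -im.
The other patterns: stems whose second-to-last letter is 'h' add fa- … -ir around the stem; stems whose second-to-last letter is 'm' add -us.
So samufh → samfhim.

samfhim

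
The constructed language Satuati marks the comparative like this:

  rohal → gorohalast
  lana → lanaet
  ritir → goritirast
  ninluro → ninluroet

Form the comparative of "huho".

rohal and lana both have last vowel 'a' yet inflect differently (gorohalast, lanaet), so the last vowel is not what conditions the rule; whether the stem ends in a vowel or a consonant is.
"huho" ends in a vowel. The stems ending in a vowel (lana → lanaet, ninluro → ninluroet) add -et.
So huho → huhoet.

huhoet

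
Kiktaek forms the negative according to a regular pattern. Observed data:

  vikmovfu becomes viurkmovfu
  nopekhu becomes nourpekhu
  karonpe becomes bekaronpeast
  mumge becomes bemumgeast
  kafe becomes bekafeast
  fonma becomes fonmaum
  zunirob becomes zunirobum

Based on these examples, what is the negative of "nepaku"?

vikmovfu and karonpe both have 3 vowels yet inflect differently (viurkmovfu, bekaronpeast), so the number of vowels is not what conditions the rule; the final letter is.
"nepaku" ends in -u. The stems ending in -u (vikmovfu → viurkmovfu, nopekhu → nourpekhu) insert -ur- after the first vowel.
So nepaku → neurpaku.

neurpaku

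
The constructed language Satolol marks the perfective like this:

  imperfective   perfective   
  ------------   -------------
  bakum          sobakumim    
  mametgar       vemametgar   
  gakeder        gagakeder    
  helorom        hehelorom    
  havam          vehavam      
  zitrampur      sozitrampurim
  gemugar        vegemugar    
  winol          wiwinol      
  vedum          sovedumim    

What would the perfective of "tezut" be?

helorom and havam both end in -m yet inflect differently (hehelorom, vehavam), so the final letter is not what conditions the rule; the last vowel is.
"tezut" has last vowel 'u'. The stems whose last vowel is 'u' (zitrampur → sozitrampurim, bakum → sobakumim, vedum → sovedumim) add so- … -im around the stem.
So tezut → sotezutim.

sotezutim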